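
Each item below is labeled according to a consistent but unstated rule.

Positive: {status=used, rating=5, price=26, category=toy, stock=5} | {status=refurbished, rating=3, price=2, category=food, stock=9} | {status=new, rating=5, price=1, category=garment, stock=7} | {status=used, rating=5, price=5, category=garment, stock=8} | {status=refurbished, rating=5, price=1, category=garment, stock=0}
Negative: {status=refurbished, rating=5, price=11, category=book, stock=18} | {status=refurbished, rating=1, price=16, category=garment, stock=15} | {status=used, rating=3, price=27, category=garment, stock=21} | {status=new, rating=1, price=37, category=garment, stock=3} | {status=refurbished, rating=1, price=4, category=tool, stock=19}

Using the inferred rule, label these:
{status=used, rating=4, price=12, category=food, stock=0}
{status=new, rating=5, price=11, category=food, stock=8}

A rule that fits every label: price ≤ 26 AND stock ≤ 9 — true of each 'Positive' example, false of each 'Negative' one.
{status=used, rating=4, price=12, category=food, stock=0}: Positive (price = 12, stock = 0).
{status=new, rating=5, price=11, category=food, stock=8}: Positive (price = 11, stock = 8).

Positive, Positive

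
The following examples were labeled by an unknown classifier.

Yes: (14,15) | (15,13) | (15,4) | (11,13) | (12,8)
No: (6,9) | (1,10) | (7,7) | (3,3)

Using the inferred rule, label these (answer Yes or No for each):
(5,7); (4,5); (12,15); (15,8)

No, No, Yes, Yes

Every 'Yes' example satisfies: sum ≥ 19. None of the 'No' examples do.
(5,7): 5+7 = 12 — fails this test, so No. (4,5): 4+5 = 9 — fails this test, so No. (12,15): 12+15 = 27 — checks out, so Yes. (15,8): 15+8 = 23 — checks out, so Yes.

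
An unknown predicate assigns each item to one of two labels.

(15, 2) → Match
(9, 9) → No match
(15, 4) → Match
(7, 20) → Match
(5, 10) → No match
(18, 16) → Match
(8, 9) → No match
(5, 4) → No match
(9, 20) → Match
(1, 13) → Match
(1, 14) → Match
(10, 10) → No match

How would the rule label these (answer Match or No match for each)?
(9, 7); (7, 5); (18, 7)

One predicate separates the groups cleanly: max ≥ 13.

No match, No match, Match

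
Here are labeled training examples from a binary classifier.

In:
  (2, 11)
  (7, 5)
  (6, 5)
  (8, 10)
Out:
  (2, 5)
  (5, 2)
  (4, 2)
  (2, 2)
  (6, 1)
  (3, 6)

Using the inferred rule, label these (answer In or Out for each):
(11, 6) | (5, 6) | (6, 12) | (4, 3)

In, In, In, Out

The distinguishing property — sum ≥ 11 — holds for all the 'In' cases and none of the 'Out' cases.
In: (11, 6), since 11+6 = 17. In: (5, 6), since 5+6 = 11. In: (6, 12), since 6+12 = 18. Out: (4, 3), since 4+3 = 7.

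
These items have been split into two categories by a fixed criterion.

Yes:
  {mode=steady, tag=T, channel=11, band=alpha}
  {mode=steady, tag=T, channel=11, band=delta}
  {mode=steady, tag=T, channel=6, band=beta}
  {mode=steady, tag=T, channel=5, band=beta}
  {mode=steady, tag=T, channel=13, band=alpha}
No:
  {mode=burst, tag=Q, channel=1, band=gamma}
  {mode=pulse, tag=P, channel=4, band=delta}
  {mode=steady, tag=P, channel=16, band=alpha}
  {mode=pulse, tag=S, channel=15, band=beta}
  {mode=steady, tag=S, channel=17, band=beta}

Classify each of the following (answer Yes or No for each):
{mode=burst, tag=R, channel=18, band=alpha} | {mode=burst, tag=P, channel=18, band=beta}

No, No

One predicate separates the groups cleanly: tag is T.
{mode=burst, tag=R, channel=18, band=alpha}: tag is R — does not pass, so No.
{mode=burst, tag=P, channel=18, band=beta}: tag is P — does not pass, so No.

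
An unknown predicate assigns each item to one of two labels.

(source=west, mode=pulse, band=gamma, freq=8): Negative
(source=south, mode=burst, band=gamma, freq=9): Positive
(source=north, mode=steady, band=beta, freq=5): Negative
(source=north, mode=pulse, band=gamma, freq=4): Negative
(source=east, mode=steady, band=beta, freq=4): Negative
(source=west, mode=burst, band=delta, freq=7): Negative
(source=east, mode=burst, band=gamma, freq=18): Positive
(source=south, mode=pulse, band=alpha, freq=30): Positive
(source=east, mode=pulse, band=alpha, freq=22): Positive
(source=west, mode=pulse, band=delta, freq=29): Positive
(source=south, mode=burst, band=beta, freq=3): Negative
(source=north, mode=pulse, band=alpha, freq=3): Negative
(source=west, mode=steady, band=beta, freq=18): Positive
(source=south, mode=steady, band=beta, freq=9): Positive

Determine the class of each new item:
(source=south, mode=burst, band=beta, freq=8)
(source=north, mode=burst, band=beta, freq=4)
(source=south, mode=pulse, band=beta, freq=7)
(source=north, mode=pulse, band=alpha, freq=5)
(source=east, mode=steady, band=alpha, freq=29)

Negative, Negative, Negative, Negative, Positive

One predicate separates the groups cleanly: freq ≥ 9.
(source=south, mode=burst, band=beta, freq=8): Negative (freq = 8).
(source=north, mode=burst, band=beta, freq=4): Negative (freq = 4).
(source=south, mode=pulse, band=beta, freq=7): Negative (freq = 7).
(source=north, mode=pulse, band=alpha, freq=5): Negative (freq = 5).
(source=east, mode=steady, band=alpha, freq=29): Positive (freq = 29).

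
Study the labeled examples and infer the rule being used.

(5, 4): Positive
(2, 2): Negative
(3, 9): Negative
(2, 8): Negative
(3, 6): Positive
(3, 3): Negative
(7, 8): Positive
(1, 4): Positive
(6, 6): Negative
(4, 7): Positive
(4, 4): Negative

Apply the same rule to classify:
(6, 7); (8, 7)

'Positive' ⟺ sum is odd.
(6, 7) — 6+7 = 13, hence Positive. (8, 7) — 8+7 = 15, hence Positive.

Positive, Positive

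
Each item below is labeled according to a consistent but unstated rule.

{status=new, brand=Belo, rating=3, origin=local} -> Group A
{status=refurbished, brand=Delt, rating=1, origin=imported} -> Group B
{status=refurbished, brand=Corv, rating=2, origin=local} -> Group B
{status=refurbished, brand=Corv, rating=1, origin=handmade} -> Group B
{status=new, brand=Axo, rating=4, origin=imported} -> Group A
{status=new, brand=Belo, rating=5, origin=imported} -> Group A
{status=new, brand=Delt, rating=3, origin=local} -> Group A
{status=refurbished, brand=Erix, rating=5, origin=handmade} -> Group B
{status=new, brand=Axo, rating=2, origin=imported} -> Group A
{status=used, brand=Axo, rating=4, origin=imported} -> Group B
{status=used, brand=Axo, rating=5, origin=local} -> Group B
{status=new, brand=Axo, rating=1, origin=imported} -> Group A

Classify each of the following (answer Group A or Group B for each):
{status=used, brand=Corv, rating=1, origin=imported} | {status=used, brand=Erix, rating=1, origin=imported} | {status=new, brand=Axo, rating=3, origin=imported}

One predicate separates the groups cleanly: status is new.

Group B, Group B, Group A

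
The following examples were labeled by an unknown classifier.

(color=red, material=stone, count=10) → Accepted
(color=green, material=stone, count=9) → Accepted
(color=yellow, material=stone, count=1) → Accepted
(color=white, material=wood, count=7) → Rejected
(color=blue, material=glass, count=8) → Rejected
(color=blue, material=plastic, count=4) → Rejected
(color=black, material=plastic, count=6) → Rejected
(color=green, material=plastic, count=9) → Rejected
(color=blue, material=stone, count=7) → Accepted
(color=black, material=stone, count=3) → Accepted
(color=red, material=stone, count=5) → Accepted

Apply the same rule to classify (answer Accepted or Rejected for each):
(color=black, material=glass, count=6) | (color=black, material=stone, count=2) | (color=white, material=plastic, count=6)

The classifier is using: material is stone.

Rejected, Accepted, Rejected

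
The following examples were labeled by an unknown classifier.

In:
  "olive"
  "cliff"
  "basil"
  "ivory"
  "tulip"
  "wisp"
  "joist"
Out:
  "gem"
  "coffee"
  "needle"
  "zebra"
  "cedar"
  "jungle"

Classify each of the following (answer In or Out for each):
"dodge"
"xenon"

Out, Out

Every 'In' example satisfies: contains 'i'. None of the 'Out' examples do.
"dodge" — no 'i', hence Out. "xenon" — no 'i', hence Out.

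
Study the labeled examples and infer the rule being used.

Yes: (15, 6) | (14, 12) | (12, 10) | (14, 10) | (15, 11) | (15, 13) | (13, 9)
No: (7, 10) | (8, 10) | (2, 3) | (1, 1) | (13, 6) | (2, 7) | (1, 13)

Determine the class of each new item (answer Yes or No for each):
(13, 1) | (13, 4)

The pattern is that an item is 'Yes' exactly when: sum ≥ 21.

No, No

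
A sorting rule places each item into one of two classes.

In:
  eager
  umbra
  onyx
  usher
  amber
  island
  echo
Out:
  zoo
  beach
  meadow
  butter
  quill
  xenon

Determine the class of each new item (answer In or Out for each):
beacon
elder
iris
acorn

Every 'In' example satisfies: starts with a vowel. None of the 'Out' examples do.
Out: beacon, since starts with 'b'.
In: elder, since starts with 'e'.
In: iris, since starts with 'i'.
In: acorn, since starts with 'a'.

Out, In, In, In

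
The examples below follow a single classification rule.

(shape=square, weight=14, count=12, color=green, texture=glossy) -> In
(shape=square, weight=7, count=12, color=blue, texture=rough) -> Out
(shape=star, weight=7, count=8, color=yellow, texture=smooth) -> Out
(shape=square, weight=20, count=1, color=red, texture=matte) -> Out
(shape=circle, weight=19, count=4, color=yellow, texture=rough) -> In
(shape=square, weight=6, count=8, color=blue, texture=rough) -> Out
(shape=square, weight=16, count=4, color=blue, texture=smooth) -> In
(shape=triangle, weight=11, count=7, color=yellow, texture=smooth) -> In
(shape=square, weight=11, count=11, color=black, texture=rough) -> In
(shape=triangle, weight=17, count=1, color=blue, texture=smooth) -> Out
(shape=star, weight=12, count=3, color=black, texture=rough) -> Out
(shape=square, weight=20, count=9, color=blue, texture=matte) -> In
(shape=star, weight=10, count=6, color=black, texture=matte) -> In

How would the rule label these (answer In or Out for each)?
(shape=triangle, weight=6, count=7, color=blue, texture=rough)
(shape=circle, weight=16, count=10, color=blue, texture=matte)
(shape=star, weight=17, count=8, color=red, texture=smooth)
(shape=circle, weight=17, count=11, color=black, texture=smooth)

Out, In, In, In

'In' ⟺ count ≥ 4 AND weight ≥ 10.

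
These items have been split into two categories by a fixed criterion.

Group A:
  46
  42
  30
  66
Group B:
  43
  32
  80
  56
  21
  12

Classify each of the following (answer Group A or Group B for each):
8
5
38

All 'Group A' examples share one property — ≡ 2 (mod 4) — and every 'Group B' example lacks it.
8: Group B (8 mod 4 = 0).
5: Group B (5 mod 4 = 1).
38: Group A (38 mod 4 = 2).

Group B, Group B, Group A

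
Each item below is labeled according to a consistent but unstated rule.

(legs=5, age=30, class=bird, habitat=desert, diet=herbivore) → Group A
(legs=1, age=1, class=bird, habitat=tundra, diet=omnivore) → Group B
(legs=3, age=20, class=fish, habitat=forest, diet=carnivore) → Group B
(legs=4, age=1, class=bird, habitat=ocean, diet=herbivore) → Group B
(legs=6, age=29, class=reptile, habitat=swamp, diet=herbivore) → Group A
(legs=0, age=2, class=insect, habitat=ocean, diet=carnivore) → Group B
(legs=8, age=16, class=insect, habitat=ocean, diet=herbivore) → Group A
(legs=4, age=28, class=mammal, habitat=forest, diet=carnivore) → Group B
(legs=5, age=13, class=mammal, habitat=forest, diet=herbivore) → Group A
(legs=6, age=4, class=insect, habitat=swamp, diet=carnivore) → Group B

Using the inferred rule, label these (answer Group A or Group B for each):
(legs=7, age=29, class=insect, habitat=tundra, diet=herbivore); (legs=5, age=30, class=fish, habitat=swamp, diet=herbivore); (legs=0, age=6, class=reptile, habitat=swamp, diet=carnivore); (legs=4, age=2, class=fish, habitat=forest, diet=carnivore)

Group A, Group A, Group B, Group B

Rule: diet is herbivore AND age ≥ 2. This holds for each 'Group A' example and fails for each 'Group B' one.
(legs=7, age=29, class=insect, habitat=tundra, diet=herbivore) — diet is herbivore, age = 29, hence Group A.
(legs=5, age=30, class=fish, habitat=swamp, diet=herbivore) — diet is herbivore, age = 30, hence Group A.
(legs=0, age=6, class=reptile, habitat=swamp, diet=carnivore) — diet is carnivore, age = 6, hence Group B.
(legs=4, age=2, class=fish, habitat=forest, diet=carnivore) — diet is carnivore, age = 2, hence Group B.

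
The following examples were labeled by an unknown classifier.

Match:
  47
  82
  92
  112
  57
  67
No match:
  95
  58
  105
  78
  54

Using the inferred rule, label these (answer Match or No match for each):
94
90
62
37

No match, No match, Match, Match

Every 'Match' example satisfies: ≡ 2 (mod 5). None of the 'No match' examples do.
No match: 94, since 94 mod 5 = 4.
No match: 90, since 90 mod 5 = 0.
Match: 62, since 62 mod 5 = 2.
Match: 37, since 37 mod 5 = 2.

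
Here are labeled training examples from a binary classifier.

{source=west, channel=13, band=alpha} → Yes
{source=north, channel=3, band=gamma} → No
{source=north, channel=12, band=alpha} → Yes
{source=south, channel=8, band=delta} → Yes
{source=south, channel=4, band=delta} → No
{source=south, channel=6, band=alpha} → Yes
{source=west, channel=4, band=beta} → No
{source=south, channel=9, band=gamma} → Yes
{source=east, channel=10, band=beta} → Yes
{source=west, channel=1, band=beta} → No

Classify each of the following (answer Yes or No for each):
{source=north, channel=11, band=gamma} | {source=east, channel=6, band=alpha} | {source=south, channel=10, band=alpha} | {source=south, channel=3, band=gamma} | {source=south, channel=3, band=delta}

The common property of the 'Yes' items is: channel ≥ 6. No 'No' item has it.
Yes: {source=north, channel=11, band=gamma}, since channel = 11. Yes: {source=east, channel=6, band=alpha}, since channel = 6. Yes: {source=south, channel=10, band=alpha}, since channel = 10. No: {source=south, channel=3, band=gamma}, since channel = 3. No: {source=south, channel=3, band=delta}, since channel = 3.

Yes, Yes, Yes, No, No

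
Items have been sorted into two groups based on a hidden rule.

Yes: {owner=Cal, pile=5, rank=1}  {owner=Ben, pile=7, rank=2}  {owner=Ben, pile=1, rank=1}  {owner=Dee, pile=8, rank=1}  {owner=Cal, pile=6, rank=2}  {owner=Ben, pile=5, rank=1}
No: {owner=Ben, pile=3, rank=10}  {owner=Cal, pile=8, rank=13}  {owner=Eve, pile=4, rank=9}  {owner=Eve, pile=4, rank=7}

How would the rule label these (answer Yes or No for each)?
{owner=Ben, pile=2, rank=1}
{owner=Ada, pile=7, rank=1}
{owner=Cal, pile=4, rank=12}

Yes, Yes, No

The distinguishing property — rank ≤ 2 — holds for all the 'Yes' cases and none of the 'No' cases.
{owner=Ben, pile=2, rank=1}: rank = 1 — checks out, so Yes.
{owner=Ada, pile=7, rank=1}: rank = 1 — checks out, so Yes.
{owner=Cal, pile=4, rank=12}: rank = 12 — does not satisfy this, so No.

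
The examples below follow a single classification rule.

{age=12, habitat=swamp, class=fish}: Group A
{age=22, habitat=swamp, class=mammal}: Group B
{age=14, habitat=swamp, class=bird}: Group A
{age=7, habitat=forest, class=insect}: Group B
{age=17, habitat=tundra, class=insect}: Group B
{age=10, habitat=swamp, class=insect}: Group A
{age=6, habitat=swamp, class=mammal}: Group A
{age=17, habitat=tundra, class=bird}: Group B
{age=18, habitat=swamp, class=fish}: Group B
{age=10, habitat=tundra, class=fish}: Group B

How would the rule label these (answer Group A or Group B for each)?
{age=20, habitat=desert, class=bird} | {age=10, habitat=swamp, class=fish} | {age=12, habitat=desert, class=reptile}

Group B, Group A, Group B

The common property of the 'Group A' items is: habitat is swamp AND age ≤ 14. No 'Group B' item has it.
{age=20, habitat=desert, class=bird} — habitat is desert, age = 20, hence Group B. {age=10, habitat=swamp, class=fish} — habitat is swamp, age = 10, hence Group A. {age=12, habitat=desert, class=reptile} — habitat is desert, age = 12, hence Group B.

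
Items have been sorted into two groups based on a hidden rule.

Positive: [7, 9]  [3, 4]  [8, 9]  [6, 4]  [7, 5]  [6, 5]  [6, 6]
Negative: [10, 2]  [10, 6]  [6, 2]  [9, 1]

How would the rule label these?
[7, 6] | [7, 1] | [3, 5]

Positive, Negative, Positive

A rule that fits every label: |first − second| ≤ 2 — true of each 'Positive' example, false of each 'Negative' one.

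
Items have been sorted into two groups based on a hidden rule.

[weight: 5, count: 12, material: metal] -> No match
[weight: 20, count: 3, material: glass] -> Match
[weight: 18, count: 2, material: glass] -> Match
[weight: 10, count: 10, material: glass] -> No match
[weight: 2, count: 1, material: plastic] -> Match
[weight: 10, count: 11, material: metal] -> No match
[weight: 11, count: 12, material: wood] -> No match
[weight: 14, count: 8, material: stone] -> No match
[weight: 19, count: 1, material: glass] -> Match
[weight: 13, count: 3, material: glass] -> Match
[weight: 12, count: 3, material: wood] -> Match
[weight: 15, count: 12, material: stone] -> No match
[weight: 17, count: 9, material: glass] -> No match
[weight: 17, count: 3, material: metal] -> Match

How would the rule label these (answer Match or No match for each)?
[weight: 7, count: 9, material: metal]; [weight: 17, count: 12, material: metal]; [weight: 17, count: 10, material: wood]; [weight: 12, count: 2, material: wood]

No match, No match, No match, Match

The common property of the 'Match' items is: count ≤ 3. No 'No match' item has it.
[weight: 7, count: 9, material: metal]: count = 9 — fails this test, so No match. [weight: 17, count: 12, material: metal]: count = 12 — fails this test, so No match. [weight: 17, count: 10, material: wood]: count = 10 — fails this test, so No match. [weight: 12, count: 2, material: wood]: count = 2 — matches, so Match.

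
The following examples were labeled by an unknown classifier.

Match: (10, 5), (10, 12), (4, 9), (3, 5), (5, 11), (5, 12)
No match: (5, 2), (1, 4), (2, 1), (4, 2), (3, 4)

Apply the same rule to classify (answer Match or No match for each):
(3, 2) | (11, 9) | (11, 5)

No match, Match, Match

A rule that fits every label: sum ≥ 8 — true of each 'Match' example, false of each 'No match' one.
(3, 2) → 3+2 = 5 → No match.
(11, 9) → 11+9 = 20 → Match.
(11, 5) → 11+5 = 16 → Match.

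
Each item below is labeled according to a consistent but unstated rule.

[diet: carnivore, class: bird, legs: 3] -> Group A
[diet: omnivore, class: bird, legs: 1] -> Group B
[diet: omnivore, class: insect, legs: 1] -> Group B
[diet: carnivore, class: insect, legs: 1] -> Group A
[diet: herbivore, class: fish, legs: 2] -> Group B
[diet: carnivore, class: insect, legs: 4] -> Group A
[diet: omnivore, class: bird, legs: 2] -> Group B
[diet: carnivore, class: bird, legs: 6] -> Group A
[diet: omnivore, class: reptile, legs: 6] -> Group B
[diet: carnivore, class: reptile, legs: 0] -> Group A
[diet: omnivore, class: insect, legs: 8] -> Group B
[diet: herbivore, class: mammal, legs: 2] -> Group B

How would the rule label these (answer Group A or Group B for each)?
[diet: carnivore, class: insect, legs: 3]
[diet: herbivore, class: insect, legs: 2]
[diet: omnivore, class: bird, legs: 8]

Group A, Group B, Group B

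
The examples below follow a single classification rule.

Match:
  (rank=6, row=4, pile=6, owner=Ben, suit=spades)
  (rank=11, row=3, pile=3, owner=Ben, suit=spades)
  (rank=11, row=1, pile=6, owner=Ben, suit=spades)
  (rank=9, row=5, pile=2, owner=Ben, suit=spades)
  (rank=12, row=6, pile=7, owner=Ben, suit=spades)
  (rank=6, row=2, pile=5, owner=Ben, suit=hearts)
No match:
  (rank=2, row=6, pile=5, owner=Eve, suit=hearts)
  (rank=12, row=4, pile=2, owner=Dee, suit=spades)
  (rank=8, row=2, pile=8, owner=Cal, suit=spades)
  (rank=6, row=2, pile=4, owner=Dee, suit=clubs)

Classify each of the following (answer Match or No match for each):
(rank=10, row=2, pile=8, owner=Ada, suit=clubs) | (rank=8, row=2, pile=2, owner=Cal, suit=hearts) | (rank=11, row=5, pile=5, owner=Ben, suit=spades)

The classifier is using: owner is Ben.

No match, No match, Match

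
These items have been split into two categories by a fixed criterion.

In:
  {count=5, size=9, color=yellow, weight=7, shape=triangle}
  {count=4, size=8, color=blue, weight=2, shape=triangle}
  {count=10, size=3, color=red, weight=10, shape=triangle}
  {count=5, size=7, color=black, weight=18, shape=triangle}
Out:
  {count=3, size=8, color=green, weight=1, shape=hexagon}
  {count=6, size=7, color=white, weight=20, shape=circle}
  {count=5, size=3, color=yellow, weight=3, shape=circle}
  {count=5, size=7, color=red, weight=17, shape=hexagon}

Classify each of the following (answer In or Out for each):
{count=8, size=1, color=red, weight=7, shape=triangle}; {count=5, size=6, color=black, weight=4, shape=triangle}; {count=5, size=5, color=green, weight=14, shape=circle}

In, In, Out

Rule: shape is triangle. This holds for each 'In' example and fails for each 'Out' one.
{count=8, size=1, color=red, weight=7, shape=triangle} → shape is triangle → In.
{count=5, size=6, color=black, weight=4, shape=triangle} → shape is triangle → In.
{count=5, size=5, color=green, weight=14, shape=circle} → shape is circle → Out.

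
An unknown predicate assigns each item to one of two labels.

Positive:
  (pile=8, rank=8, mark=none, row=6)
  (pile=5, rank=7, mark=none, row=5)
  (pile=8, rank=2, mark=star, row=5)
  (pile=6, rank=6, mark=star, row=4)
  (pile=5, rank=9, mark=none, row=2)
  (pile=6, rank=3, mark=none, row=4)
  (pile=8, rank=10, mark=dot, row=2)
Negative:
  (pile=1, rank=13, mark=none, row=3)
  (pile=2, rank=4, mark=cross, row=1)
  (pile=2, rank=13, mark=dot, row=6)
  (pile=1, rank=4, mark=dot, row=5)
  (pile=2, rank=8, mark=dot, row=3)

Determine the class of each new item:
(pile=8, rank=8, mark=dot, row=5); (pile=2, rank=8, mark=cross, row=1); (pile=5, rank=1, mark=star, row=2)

Positive, Negative, Positive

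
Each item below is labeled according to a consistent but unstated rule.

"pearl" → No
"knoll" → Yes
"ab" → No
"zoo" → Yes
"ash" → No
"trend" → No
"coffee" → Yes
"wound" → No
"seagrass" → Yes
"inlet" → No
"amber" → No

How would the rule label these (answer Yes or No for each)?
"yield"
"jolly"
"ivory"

No, Yes, No

Every 'Yes' example satisfies: has a double letter. None of the 'No' examples do.
No: "yield", since no doubled letter.
Yes: "jolly", since 'll' doubled.
No: "ivory", since no doubled letter.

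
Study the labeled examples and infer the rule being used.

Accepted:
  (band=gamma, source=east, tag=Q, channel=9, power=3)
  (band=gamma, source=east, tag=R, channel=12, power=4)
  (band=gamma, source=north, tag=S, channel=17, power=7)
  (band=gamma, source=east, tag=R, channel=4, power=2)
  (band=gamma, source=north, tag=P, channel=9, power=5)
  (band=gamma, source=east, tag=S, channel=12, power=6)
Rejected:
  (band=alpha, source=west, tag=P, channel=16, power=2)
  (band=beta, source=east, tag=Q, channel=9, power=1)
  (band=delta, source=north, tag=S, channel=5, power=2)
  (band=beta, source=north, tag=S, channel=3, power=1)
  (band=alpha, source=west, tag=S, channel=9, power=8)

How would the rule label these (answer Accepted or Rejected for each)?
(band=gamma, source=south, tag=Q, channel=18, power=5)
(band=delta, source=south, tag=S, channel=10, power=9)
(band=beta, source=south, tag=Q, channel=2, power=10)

All 'Accepted' examples share one property — band is gamma — and every 'Rejected' example lacks it.
(band=gamma, source=south, tag=Q, channel=18, power=5): Accepted (band is gamma).
(band=delta, source=south, tag=S, channel=10, power=9): Rejected (band is delta).
(band=beta, source=south, tag=Q, channel=2, power=10): Rejected (band is beta).

Accepted, Rejected, Rejected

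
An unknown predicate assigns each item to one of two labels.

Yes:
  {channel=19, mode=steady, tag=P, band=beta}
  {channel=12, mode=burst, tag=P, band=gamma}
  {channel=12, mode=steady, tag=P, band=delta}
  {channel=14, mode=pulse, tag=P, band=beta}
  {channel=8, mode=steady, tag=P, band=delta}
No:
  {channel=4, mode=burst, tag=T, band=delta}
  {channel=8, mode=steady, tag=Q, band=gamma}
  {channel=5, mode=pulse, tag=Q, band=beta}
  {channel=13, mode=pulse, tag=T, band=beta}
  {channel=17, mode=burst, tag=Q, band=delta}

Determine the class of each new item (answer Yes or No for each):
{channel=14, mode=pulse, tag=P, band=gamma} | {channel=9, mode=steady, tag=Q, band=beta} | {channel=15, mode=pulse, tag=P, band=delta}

The distinguishing property — tag is P — holds for all the 'Yes' cases and none of the 'No' cases.
{channel=14, mode=pulse, tag=P, band=gamma} → tag is P → Yes.
{channel=9, mode=steady, tag=Q, band=beta} → tag is Q → No.
{channel=15, mode=pulse, tag=P, band=delta} → tag is P → Yes.

Yes, No, Yes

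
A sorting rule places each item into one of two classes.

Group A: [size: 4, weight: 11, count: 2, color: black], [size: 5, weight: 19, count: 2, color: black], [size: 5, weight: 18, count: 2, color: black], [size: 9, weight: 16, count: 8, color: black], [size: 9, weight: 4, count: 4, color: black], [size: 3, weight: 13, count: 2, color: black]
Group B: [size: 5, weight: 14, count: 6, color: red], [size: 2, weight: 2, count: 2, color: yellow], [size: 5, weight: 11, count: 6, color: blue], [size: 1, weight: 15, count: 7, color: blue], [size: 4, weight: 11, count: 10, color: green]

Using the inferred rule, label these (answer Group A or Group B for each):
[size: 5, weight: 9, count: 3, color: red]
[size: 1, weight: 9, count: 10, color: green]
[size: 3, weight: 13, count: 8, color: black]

The rule appears to be: color is black.
[size: 5, weight: 9, count: 3, color: red]: color is red, does not pass → Group B. [size: 1, weight: 9, count: 10, color: green]: color is green, does not pass → Group B. [size: 3, weight: 13, count: 8, color: black]: color is black, has this property → Group A.

Group B, Group B, Group A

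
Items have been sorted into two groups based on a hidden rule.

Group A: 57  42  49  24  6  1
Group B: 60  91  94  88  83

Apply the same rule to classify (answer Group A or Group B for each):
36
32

Group A, Group A

The classifier is using: at most 57.
36 → 36 ≤ 57 → Group A. 32 → 32 ≤ 57 → Group A.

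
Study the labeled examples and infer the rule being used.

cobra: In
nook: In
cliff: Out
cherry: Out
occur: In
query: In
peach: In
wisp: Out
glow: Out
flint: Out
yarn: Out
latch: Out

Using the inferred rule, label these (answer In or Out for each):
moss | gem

Out, Out

All 'In' examples share one property — has ≥ 2 vowels — and every 'Out' example lacks it.
moss → 1 vowel → Out. gem → 1 vowel → Out.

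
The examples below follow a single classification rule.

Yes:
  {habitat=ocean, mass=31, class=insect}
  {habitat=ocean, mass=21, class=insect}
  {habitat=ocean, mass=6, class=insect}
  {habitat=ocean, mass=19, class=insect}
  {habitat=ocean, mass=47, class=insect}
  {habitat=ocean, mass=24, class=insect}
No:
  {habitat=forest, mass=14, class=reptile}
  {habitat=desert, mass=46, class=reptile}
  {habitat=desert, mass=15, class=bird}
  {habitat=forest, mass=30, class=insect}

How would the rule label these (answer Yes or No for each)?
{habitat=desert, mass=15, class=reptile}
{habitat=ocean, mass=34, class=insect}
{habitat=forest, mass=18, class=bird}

No, Yes, No

The rule appears to be: habitat is ocean.
{habitat=desert, mass=15, class=reptile}: habitat is desert — does not pass, so No. {habitat=ocean, mass=34, class=insect}: habitat is ocean — meets the rule, so Yes. {habitat=forest, mass=18, class=bird}: habitat is forest — does not pass, so No.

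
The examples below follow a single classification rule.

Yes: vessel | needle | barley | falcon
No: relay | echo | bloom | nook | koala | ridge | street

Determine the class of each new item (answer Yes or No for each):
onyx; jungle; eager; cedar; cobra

No, Yes, No, No, No

The distinguishing property — even length AND contains 'l' — holds for all the 'Yes' cases and none of the 'No' cases.
onyx: length 4, no 'l', does not satisfy this → No. jungle: length 6, has 'l', satisfies this → Yes. eager: length 5, no 'l', does not satisfy this → No. cedar: length 5, no 'l', does not satisfy this → No. cobra: length 5, no 'l', does not satisfy this → No.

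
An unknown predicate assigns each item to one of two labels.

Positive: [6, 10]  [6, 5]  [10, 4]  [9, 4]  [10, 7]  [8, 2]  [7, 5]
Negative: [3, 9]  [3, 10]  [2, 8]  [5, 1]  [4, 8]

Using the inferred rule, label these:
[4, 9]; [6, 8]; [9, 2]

The simplest hypothesis consistent with all the labels is: first ≥ 6.
[4, 9] — first 4, hence Negative. [6, 8] — first 6, hence Positive. [9, 2] — first 9, hence Positive.

Negative, Positive, Positive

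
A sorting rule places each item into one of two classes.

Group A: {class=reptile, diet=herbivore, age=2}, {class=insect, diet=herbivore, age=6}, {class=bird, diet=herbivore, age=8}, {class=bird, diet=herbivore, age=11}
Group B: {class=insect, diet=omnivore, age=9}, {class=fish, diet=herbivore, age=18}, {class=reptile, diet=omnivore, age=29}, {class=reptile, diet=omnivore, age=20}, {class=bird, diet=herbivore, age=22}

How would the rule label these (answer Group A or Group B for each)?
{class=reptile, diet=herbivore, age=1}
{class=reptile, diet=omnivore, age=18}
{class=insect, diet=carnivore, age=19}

Group A, Group B, Group B

The pattern is that an item is 'Group A' exactly when: diet is herbivore AND age ≤ 11.
{class=reptile, diet=herbivore, age=1}: diet is herbivore, age = 1, passes → Group A.
{class=reptile, diet=omnivore, age=18}: diet is omnivore, age = 18, does not pass → Group B.
{class=insect, diet=carnivore, age=19}: diet is carnivore, age = 19, does not pass → Group B.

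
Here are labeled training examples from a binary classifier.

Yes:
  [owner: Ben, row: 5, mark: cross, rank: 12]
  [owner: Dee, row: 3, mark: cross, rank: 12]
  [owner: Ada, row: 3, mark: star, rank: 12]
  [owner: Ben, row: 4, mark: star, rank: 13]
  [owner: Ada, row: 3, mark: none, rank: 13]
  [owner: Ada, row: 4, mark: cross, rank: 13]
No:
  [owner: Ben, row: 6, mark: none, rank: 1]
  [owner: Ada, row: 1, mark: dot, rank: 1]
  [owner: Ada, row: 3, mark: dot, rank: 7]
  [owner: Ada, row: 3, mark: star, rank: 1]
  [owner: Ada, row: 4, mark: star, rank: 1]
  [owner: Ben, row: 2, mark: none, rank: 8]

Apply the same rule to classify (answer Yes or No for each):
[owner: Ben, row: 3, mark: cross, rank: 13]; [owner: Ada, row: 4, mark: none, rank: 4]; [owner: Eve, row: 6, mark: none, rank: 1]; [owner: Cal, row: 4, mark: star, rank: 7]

Every 'Yes' example satisfies: rank ≥ 12. None of the 'No' examples do.
[owner: Ben, row: 3, mark: cross, rank: 13] — rank = 13, hence Yes. [owner: Ada, row: 4, mark: none, rank: 4] — rank = 4, hence No. [owner: Eve, row: 6, mark: none, rank: 1] — rank = 1, hence No. [owner: Cal, row: 4, mark: star, rank: 7] — rank = 7, hence No.

Yes, No, No, No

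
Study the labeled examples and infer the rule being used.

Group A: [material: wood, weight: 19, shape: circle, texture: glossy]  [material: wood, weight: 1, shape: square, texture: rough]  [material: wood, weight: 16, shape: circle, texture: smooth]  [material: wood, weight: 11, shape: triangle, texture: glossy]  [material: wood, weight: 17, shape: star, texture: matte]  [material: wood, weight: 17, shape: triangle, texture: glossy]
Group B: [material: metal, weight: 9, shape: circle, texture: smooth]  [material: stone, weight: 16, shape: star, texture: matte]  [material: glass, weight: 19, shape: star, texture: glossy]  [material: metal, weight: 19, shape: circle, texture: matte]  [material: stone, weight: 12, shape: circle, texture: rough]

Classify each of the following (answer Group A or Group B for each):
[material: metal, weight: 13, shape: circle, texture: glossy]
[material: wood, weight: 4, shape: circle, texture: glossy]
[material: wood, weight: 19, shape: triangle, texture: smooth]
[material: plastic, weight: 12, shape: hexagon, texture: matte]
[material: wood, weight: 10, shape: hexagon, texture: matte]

Group B, Group A, Group A, Group B, Group A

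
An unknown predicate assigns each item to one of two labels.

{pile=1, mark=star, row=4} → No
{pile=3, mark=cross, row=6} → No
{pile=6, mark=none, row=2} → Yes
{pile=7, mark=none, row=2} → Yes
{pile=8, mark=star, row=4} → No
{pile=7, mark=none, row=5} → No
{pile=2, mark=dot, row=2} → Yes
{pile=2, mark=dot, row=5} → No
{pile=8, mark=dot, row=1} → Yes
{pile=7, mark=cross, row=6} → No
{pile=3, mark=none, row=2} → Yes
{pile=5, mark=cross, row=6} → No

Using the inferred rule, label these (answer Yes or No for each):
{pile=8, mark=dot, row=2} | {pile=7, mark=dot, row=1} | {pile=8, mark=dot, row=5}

Yes, Yes, No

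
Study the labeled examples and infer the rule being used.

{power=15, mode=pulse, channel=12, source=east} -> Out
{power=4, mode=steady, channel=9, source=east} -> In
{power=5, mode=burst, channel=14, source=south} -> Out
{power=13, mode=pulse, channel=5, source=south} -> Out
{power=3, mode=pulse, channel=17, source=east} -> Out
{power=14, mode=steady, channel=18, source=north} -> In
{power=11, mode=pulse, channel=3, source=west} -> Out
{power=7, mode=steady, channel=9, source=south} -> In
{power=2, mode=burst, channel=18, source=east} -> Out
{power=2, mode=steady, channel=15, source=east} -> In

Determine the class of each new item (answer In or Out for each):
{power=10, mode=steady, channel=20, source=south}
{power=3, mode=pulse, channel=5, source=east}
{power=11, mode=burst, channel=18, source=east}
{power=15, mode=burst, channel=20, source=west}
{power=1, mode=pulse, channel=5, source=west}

In, Out, Out, Out, Out

Every 'In' example satisfies: mode is steady. None of the 'Out' examples do.
{power=10, mode=steady, channel=20, source=south}: mode is steady — passes, so In.
{power=3, mode=pulse, channel=5, source=east}: mode is pulse — doesn't match, so Out.
{power=11, mode=burst, channel=18, source=east}: mode is burst — doesn't match, so Out.
{power=15, mode=burst, channel=20, source=west}: mode is burst — doesn't match, so Out.
{power=1, mode=pulse, channel=5, source=west}: mode is pulse — doesn't match, so Out.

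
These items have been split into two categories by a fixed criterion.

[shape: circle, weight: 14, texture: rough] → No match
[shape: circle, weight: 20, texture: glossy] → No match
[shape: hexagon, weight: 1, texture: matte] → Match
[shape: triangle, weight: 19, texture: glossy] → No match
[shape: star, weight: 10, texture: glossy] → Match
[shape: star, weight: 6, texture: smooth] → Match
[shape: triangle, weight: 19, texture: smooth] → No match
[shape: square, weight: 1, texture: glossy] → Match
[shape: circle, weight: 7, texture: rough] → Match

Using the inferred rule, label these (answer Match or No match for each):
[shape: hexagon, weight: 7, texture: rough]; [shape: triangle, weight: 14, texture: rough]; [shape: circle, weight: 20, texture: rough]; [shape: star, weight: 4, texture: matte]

Match, No match, No match, Match

Every 'Match' example satisfies: weight ≤ 10. None of the 'No match' examples do.
[shape: hexagon, weight: 7, texture: rough]: Match (weight = 7). [shape: triangle, weight: 14, texture: rough]: No match (weight = 14). [shape: circle, weight: 20, texture: rough]: No match (weight = 20). [shape: star, weight: 4, texture: matte]: Match (weight = 4).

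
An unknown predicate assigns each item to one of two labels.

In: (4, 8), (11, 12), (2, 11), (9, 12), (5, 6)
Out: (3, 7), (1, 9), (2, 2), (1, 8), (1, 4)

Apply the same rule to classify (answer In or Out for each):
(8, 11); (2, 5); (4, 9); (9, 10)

In, Out, In, In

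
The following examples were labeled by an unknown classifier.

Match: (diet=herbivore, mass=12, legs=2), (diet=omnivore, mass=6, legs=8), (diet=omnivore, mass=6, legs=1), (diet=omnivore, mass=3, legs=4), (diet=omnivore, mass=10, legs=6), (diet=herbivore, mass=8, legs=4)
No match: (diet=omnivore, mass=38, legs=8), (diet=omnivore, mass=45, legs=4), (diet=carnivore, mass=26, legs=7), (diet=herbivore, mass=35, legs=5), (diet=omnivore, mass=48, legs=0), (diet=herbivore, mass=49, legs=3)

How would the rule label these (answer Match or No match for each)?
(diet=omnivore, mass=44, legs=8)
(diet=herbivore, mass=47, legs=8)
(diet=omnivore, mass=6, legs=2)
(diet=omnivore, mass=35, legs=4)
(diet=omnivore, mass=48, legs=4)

Rule: mass ≤ 12. This holds for each 'Match' example and fails for each 'No match' one.
(diet=omnivore, mass=44, legs=8) — mass = 44, hence No match. (diet=herbivore, mass=47, legs=8) — mass = 47, hence No match. (diet=omnivore, mass=6, legs=2) — mass = 6, hence Match. (diet=omnivore, mass=35, legs=4) — mass = 35, hence No match. (diet=omnivore, mass=48, legs=4) — mass = 48, hence No match.

No match, No match, Match, No match, No match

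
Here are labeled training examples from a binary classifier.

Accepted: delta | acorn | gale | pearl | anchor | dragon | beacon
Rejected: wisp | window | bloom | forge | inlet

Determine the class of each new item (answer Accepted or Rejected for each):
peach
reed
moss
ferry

Accepted, Rejected, Rejected, Rejected

The common property of the 'Accepted' items is: contains 'a'. No 'Rejected' item has it.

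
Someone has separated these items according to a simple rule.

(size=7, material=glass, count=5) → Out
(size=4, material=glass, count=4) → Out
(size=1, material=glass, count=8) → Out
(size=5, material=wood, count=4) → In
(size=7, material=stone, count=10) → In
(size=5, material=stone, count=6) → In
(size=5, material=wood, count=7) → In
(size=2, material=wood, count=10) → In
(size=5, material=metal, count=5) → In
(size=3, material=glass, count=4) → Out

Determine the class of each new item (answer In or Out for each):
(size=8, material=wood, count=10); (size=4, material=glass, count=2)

In, Out

Comparing the two groups points to one rule — material is not glass.
(size=8, material=wood, count=10): material is wood, meets the rule → In.
(size=4, material=glass, count=2): material is glass, does not fit → Out.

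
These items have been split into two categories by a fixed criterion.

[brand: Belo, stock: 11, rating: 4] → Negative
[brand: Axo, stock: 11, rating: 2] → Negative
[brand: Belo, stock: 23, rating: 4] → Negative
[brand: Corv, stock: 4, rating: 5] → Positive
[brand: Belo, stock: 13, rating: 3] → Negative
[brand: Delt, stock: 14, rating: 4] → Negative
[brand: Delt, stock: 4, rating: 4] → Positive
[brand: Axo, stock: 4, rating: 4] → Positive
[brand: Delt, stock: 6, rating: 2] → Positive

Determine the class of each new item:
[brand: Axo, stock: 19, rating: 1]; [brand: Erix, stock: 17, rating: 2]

Negative, Negative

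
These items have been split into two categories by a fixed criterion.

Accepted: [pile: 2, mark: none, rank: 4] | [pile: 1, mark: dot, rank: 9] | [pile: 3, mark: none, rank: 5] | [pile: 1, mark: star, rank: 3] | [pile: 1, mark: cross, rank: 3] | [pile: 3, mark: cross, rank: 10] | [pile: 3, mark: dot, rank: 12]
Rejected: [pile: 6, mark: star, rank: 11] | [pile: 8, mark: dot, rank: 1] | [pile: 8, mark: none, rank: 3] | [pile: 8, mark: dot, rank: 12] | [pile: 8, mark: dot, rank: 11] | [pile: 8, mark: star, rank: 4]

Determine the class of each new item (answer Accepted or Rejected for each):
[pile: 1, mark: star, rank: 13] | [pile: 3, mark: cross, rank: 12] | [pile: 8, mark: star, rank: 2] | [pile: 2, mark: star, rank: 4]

Accepted, Accepted, Rejected, Accepted

The distinguishing property — pile ≤ 3 — holds for all the 'Accepted' cases and none of the 'Rejected' cases.
[pile: 1, mark: star, rank: 13] — pile = 1, hence Accepted.
[pile: 3, mark: cross, rank: 12] — pile = 3, hence Accepted.
[pile: 8, mark: star, rank: 2] — pile = 8, hence Rejected.
[pile: 2, mark: star, rank: 4] — pile = 2, hence Accepted.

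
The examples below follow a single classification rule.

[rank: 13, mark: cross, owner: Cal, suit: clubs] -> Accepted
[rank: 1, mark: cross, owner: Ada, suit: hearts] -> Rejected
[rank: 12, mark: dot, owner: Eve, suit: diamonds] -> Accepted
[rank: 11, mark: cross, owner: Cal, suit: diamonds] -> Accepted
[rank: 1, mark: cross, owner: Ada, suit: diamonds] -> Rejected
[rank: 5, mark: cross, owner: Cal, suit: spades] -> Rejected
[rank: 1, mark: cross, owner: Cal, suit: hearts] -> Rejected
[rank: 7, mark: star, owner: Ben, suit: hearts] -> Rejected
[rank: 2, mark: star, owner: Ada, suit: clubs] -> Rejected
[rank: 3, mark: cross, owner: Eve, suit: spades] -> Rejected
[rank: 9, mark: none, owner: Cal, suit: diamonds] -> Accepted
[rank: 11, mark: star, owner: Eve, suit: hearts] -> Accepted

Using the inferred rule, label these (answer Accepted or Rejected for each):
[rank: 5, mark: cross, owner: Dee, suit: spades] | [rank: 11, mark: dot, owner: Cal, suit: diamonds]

The common property of the 'Accepted' items is: rank ≥ 9. No 'Rejected' item has it.
[rank: 5, mark: cross, owner: Dee, suit: spades] → rank = 5 → Rejected. [rank: 11, mark: dot, owner: Cal, suit: diamonds] → rank = 11 → Accepted.

Rejected, Accepted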